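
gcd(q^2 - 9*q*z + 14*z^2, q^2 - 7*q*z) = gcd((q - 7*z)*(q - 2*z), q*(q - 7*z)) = -q + 7*z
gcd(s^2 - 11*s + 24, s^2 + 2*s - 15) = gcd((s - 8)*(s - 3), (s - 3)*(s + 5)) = s - 3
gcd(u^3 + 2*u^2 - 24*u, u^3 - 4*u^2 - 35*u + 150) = u + 6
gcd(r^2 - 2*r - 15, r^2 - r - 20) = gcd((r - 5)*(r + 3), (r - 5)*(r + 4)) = r - 5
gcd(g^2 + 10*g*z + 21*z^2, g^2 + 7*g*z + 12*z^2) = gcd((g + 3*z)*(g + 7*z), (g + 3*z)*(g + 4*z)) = g + 3*z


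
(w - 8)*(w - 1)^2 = w^3 - 10*w^2 + 17*w - 8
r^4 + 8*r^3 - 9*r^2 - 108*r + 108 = (r - 3)*(r - 1)*(r + 6)^2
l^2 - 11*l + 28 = (l - 7)*(l - 4)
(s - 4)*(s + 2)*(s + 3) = s^3 + s^2 - 14*s - 24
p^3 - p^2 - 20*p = p*(p - 5)*(p + 4)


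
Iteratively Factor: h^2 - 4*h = (h)*(h - 4)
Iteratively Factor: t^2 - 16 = (t - 4)*(t + 4)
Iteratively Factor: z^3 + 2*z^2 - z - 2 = (z + 1)*(z^2 + z - 2) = (z + 1)*(z + 2)*(z - 1)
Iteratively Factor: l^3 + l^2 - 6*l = (l - 2)*(l^2 + 3*l) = l*(l - 2)*(l + 3)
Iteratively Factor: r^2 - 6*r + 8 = (r - 2)*(r - 4)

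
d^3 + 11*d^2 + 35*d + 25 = (d + 1)*(d + 5)^2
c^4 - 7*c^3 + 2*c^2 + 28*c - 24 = (c - 6)*(c - 2)*(c - 1)*(c + 2)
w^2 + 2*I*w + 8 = (w - 2*I)*(w + 4*I)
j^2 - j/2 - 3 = (j - 2)*(j + 3/2)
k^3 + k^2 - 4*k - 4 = (k - 2)*(k + 1)*(k + 2)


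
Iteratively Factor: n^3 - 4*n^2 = (n)*(n^2 - 4*n) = n*(n - 4)*(n)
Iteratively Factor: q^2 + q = (q)*(q + 1)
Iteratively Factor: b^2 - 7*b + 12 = (b - 3)*(b - 4)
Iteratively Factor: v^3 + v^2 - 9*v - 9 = (v - 3)*(v^2 + 4*v + 3) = (v - 3)*(v + 3)*(v + 1)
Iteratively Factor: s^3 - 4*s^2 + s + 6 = (s + 1)*(s^2 - 5*s + 6) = (s - 2)*(s + 1)*(s - 3)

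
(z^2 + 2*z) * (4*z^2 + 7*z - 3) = 4*z^4 + 15*z^3 + 11*z^2 - 6*z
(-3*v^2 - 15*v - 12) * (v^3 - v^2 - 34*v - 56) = -3*v^5 - 12*v^4 + 105*v^3 + 690*v^2 + 1248*v + 672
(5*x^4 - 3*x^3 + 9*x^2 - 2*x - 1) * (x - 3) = 5*x^5 - 18*x^4 + 18*x^3 - 29*x^2 + 5*x + 3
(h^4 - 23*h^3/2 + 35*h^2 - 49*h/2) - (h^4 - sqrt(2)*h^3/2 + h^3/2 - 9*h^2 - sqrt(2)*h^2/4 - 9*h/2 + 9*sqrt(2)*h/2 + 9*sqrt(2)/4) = -12*h^3 + sqrt(2)*h^3/2 + sqrt(2)*h^2/4 + 44*h^2 - 20*h - 9*sqrt(2)*h/2 - 9*sqrt(2)/4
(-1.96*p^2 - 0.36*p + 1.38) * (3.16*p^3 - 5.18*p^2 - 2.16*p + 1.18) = -6.1936*p^5 + 9.0152*p^4 + 10.4592*p^3 - 8.6836*p^2 - 3.4056*p + 1.6284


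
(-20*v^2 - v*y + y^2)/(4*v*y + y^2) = (-5*v + y)/y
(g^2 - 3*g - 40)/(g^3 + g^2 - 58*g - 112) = (g + 5)/(g^2 + 9*g + 14)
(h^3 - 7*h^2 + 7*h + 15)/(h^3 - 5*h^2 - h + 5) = (h - 3)/(h - 1)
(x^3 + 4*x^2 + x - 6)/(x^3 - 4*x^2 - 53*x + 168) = (x^3 + 4*x^2 + x - 6)/(x^3 - 4*x^2 - 53*x + 168)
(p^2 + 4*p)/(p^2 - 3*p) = (p + 4)/(p - 3)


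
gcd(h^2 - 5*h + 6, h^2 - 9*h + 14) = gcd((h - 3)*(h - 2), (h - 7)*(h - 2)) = h - 2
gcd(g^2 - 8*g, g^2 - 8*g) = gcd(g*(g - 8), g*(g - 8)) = g^2 - 8*g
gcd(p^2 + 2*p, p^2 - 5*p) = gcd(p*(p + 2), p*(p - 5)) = p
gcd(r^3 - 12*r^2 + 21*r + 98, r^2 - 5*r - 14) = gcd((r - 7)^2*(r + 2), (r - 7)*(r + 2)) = r^2 - 5*r - 14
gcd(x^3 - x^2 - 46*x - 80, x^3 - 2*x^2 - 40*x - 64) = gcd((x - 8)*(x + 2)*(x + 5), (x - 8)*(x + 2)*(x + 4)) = x^2 - 6*x - 16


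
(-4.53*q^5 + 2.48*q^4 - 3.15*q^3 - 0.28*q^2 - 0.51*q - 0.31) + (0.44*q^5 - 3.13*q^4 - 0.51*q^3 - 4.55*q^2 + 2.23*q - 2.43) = -4.09*q^5 - 0.65*q^4 - 3.66*q^3 - 4.83*q^2 + 1.72*q - 2.74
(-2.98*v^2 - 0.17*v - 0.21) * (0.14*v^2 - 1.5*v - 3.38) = -0.4172*v^4 + 4.4462*v^3 + 10.298*v^2 + 0.8896*v + 0.7098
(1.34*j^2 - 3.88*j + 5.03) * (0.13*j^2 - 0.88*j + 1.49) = 0.1742*j^4 - 1.6836*j^3 + 6.0649*j^2 - 10.2076*j + 7.4947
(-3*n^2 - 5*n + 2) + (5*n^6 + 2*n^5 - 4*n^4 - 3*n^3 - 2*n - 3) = 5*n^6 + 2*n^5 - 4*n^4 - 3*n^3 - 3*n^2 - 7*n - 1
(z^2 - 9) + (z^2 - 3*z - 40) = 2*z^2 - 3*z - 49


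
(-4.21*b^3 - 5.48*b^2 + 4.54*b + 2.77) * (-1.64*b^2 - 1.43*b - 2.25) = 6.9044*b^5 + 15.0075*b^4 + 9.8633*b^3 + 1.295*b^2 - 14.1761*b - 6.2325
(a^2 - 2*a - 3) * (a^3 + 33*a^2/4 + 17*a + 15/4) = a^5 + 25*a^4/4 - 5*a^3/2 - 55*a^2 - 117*a/2 - 45/4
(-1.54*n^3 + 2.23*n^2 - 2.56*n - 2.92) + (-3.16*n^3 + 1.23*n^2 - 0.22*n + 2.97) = -4.7*n^3 + 3.46*n^2 - 2.78*n + 0.0500000000000003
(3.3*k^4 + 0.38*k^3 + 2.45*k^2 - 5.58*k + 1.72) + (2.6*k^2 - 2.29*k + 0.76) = 3.3*k^4 + 0.38*k^3 + 5.05*k^2 - 7.87*k + 2.48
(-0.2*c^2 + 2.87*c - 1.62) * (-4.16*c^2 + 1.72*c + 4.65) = 0.832*c^4 - 12.2832*c^3 + 10.7456*c^2 + 10.5591*c - 7.533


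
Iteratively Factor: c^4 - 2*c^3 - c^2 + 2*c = (c - 2)*(c^3 - c) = c*(c - 2)*(c^2 - 1) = c*(c - 2)*(c + 1)*(c - 1)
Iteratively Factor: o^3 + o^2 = (o)*(o^2 + o) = o*(o + 1)*(o)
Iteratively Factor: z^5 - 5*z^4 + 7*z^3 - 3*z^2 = (z - 1)*(z^4 - 4*z^3 + 3*z^2) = z*(z - 1)*(z^3 - 4*z^2 + 3*z) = z*(z - 3)*(z - 1)*(z^2 - z) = z^2*(z - 3)*(z - 1)*(z - 1)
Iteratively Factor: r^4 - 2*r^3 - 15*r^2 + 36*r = (r)*(r^3 - 2*r^2 - 15*r + 36) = r*(r - 3)*(r^2 + r - 12) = r*(r - 3)^2*(r + 4)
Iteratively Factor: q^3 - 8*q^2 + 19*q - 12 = (q - 3)*(q^2 - 5*q + 4) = (q - 4)*(q - 3)*(q - 1)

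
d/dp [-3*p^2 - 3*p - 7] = -6*p - 3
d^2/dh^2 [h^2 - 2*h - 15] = 2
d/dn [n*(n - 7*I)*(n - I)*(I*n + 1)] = 4*I*n^3 + 27*n^2 - 30*I*n - 7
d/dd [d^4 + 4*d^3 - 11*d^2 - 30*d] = 4*d^3 + 12*d^2 - 22*d - 30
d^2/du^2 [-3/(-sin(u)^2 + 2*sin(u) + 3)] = (18*sin(u) + 12*cos(u)^2 - 54)*cos(u)^2/(-sin(u)^2 + 2*sin(u) + 3)^3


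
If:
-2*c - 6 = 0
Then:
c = -3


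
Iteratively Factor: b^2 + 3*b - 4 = (b - 1)*(b + 4)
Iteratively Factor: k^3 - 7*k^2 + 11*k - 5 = (k - 1)*(k^2 - 6*k + 5) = (k - 5)*(k - 1)*(k - 1)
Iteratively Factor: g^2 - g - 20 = (g + 4)*(g - 5)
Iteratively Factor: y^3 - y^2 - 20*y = (y - 5)*(y^2 + 4*y) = (y - 5)*(y + 4)*(y)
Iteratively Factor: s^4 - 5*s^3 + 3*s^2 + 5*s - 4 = (s - 1)*(s^3 - 4*s^2 - s + 4) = (s - 1)^2*(s^2 - 3*s - 4) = (s - 1)^2*(s + 1)*(s - 4)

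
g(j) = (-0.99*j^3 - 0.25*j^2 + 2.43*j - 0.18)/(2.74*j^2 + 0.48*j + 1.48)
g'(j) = (-5.48*j - 0.48)*(-0.99*j^3 - 0.25*j^2 + 2.43*j - 0.18)/(2.74*j^2 + 0.48*j + 1.48)^2 + (-2.97*j^2 - 0.5*j + 2.43)/(2.74*j^2 + 0.48*j + 1.48) = (-2.7126*j^4 - 0.9504*j^3 - 11.1738*j^2 + 0.2464*j + 3.6828)/(7.5076*j^4 + 2.6304*j^3 + 8.3408*j^2 + 1.4208*j + 2.1904)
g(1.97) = -0.30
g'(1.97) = -0.51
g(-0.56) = -0.70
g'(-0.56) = -0.01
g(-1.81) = 0.05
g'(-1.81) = -0.62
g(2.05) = -0.34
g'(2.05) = -0.51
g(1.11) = 0.16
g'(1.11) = -0.52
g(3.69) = -1.09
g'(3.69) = -0.42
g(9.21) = -3.24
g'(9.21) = -0.37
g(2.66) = -0.64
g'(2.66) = -0.47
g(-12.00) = 4.22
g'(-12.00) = -0.37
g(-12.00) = 4.22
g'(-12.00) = -0.37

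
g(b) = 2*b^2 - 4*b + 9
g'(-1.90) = -11.60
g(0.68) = 7.20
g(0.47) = 7.56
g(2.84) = 13.77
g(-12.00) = 345.00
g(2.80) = 13.48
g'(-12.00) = -52.00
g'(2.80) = 7.20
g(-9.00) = 207.00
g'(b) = 4*b - 4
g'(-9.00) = -40.00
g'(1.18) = 0.72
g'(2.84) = 7.36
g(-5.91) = 102.50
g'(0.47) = -2.12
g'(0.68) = -1.28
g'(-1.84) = -11.36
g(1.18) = 7.06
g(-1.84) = 23.13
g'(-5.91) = -27.64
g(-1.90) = 23.82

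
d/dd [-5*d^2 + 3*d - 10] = 3 - 10*d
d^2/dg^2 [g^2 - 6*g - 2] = 2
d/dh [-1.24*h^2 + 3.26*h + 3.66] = 3.26 - 2.48*h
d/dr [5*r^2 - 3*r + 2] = 10*r - 3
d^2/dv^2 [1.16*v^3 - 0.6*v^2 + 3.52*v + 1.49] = 6.96*v - 1.2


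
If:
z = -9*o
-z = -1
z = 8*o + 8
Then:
No Solution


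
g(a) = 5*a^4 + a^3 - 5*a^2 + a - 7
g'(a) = 20*a^3 + 3*a^2 - 10*a + 1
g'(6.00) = 4369.00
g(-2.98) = 313.46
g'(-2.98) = -471.83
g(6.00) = 6515.00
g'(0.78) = 4.52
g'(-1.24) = -20.12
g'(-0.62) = 3.59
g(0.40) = -7.21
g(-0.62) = -9.04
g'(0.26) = -1.05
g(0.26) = -7.04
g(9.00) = 33131.00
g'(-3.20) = -591.64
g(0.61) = -7.33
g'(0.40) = -1.24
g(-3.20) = 430.12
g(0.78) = -6.94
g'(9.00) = 14734.00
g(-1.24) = -6.01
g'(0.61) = 0.56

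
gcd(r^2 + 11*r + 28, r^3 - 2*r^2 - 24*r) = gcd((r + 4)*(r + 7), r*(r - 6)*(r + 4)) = r + 4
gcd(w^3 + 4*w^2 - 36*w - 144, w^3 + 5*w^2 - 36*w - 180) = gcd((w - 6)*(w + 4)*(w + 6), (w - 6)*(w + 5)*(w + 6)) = w^2 - 36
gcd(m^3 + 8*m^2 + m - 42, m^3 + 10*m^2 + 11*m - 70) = m^2 + 5*m - 14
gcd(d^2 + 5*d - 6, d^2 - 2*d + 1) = d - 1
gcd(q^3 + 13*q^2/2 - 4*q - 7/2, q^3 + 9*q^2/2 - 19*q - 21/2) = q^2 + 15*q/2 + 7/2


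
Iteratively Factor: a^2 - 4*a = (a)*(a - 4)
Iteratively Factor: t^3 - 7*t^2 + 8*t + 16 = (t - 4)*(t^2 - 3*t - 4) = (t - 4)^2*(t + 1)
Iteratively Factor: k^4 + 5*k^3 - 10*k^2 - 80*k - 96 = (k - 4)*(k^3 + 9*k^2 + 26*k + 24) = (k - 4)*(k + 2)*(k^2 + 7*k + 12) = (k - 4)*(k + 2)*(k + 3)*(k + 4)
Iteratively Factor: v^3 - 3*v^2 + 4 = (v + 1)*(v^2 - 4*v + 4) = (v - 2)*(v + 1)*(v - 2)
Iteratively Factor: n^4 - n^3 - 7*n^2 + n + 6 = (n + 2)*(n^3 - 3*n^2 - n + 3) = (n - 1)*(n + 2)*(n^2 - 2*n - 3) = (n - 3)*(n - 1)*(n + 2)*(n + 1)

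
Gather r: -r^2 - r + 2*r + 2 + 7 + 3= -r^2 + r + 12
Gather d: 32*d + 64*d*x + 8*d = d*(64*x + 40)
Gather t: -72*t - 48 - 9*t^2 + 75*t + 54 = -9*t^2 + 3*t + 6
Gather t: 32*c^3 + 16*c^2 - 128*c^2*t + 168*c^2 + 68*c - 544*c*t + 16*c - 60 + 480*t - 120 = 32*c^3 + 184*c^2 + 84*c + t*(-128*c^2 - 544*c + 480) - 180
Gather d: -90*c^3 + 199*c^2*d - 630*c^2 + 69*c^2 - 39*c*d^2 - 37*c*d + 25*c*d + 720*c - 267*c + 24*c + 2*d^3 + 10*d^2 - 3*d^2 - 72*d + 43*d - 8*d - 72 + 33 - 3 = -90*c^3 - 561*c^2 + 477*c + 2*d^3 + d^2*(7 - 39*c) + d*(199*c^2 - 12*c - 37) - 42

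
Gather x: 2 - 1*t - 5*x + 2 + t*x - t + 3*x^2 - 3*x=-2*t + 3*x^2 + x*(t - 8) + 4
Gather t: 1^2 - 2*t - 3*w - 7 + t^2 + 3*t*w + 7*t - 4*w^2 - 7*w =t^2 + t*(3*w + 5) - 4*w^2 - 10*w - 6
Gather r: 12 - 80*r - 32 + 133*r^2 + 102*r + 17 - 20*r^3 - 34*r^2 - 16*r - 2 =-20*r^3 + 99*r^2 + 6*r - 5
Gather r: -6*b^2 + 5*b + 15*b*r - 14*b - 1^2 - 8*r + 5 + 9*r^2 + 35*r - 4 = -6*b^2 - 9*b + 9*r^2 + r*(15*b + 27)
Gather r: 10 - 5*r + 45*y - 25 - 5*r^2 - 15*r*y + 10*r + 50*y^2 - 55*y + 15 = -5*r^2 + r*(5 - 15*y) + 50*y^2 - 10*y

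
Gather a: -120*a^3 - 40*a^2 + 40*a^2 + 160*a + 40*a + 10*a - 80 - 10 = -120*a^3 + 210*a - 90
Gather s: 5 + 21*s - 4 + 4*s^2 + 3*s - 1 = 4*s^2 + 24*s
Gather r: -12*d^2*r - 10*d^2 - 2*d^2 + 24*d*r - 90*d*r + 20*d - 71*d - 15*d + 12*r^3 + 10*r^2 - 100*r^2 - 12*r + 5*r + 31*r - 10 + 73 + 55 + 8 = -12*d^2 - 66*d + 12*r^3 - 90*r^2 + r*(-12*d^2 - 66*d + 24) + 126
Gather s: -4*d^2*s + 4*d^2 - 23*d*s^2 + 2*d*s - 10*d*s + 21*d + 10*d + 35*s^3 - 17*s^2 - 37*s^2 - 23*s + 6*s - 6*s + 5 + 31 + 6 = 4*d^2 + 31*d + 35*s^3 + s^2*(-23*d - 54) + s*(-4*d^2 - 8*d - 23) + 42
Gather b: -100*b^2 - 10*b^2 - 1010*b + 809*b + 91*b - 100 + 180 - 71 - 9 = -110*b^2 - 110*b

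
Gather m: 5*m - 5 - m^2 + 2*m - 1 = -m^2 + 7*m - 6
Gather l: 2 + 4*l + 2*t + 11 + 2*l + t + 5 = 6*l + 3*t + 18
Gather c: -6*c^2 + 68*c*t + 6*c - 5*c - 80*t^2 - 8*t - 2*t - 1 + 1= -6*c^2 + c*(68*t + 1) - 80*t^2 - 10*t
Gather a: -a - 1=-a - 1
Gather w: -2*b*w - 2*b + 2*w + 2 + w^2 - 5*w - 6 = -2*b + w^2 + w*(-2*b - 3) - 4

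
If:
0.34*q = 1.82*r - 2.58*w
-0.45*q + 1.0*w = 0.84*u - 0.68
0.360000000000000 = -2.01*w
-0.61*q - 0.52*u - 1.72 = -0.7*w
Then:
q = -6.50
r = -1.47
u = 4.08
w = -0.18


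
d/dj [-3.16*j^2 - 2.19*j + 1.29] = -6.32*j - 2.19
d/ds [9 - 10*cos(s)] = 10*sin(s)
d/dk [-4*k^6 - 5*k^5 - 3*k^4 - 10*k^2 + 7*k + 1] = -24*k^5 - 25*k^4 - 12*k^3 - 20*k + 7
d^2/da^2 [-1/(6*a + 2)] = -9/(3*a + 1)^3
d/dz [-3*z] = -3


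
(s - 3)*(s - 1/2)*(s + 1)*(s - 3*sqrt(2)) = s^4 - 3*sqrt(2)*s^3 - 5*s^3/2 - 2*s^2 + 15*sqrt(2)*s^2/2 + 3*s/2 + 6*sqrt(2)*s - 9*sqrt(2)/2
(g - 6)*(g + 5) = g^2 - g - 30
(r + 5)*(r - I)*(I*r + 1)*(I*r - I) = -r^4 - 4*r^3 + 2*I*r^3 + 6*r^2 + 8*I*r^2 + 4*r - 10*I*r - 5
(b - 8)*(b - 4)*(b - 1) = b^3 - 13*b^2 + 44*b - 32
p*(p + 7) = p^2 + 7*p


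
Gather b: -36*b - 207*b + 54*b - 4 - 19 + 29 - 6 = -189*b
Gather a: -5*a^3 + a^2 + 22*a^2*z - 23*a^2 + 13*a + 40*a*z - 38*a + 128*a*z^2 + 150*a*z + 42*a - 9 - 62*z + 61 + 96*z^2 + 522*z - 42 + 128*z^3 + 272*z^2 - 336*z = -5*a^3 + a^2*(22*z - 22) + a*(128*z^2 + 190*z + 17) + 128*z^3 + 368*z^2 + 124*z + 10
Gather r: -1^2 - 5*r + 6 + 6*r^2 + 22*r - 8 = 6*r^2 + 17*r - 3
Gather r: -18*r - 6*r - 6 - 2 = -24*r - 8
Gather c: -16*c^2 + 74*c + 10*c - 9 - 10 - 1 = -16*c^2 + 84*c - 20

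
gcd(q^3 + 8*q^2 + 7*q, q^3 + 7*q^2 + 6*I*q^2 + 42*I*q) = q^2 + 7*q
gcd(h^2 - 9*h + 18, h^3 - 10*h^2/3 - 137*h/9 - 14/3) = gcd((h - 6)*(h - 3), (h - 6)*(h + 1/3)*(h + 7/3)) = h - 6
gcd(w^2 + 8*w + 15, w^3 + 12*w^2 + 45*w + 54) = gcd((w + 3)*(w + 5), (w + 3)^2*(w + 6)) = w + 3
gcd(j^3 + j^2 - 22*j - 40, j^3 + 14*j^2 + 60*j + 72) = j + 2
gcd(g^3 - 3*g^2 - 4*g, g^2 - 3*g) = g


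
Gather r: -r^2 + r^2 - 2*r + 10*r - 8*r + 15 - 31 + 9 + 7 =0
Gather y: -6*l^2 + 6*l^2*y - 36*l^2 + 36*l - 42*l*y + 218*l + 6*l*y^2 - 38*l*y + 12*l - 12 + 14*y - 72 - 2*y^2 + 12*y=-42*l^2 + 266*l + y^2*(6*l - 2) + y*(6*l^2 - 80*l + 26) - 84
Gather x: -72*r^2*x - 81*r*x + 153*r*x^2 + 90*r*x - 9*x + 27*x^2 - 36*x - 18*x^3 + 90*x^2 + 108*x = -18*x^3 + x^2*(153*r + 117) + x*(-72*r^2 + 9*r + 63)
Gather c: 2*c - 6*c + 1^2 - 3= -4*c - 2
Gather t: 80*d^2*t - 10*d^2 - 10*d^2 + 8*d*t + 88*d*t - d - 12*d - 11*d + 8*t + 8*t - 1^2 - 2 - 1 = -20*d^2 - 24*d + t*(80*d^2 + 96*d + 16) - 4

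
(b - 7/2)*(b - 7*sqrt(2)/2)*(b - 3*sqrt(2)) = b^3 - 13*sqrt(2)*b^2/2 - 7*b^2/2 + 21*b + 91*sqrt(2)*b/4 - 147/2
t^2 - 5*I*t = t*(t - 5*I)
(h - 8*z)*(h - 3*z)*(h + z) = h^3 - 10*h^2*z + 13*h*z^2 + 24*z^3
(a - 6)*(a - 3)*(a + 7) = a^3 - 2*a^2 - 45*a + 126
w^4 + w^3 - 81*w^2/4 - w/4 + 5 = (w - 4)*(w - 1/2)*(w + 1/2)*(w + 5)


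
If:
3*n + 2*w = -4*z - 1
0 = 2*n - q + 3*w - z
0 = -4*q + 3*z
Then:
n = -31*z/10 - 3/5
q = 3*z/4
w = 53*z/20 + 2/5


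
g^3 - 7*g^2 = g^2*(g - 7)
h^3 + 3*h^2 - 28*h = h*(h - 4)*(h + 7)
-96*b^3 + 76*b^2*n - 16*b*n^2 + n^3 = (-8*b + n)*(-6*b + n)*(-2*b + n)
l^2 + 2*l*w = l*(l + 2*w)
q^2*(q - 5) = q^3 - 5*q^2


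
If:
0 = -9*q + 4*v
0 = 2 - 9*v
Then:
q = 8/81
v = 2/9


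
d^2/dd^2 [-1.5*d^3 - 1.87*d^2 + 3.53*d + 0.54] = -9.0*d - 3.74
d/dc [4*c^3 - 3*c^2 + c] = 12*c^2 - 6*c + 1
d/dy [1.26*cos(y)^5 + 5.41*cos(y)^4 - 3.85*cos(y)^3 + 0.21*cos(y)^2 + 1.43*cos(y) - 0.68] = (-6.3*cos(y)^4 - 21.64*cos(y)^3 + 11.55*cos(y)^2 - 0.42*cos(y) - 1.43)*sin(y)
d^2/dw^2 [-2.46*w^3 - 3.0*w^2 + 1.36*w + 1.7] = -14.76*w - 6.0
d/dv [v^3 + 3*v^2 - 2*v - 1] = 3*v^2 + 6*v - 2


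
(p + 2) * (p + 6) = p^2 + 8*p + 12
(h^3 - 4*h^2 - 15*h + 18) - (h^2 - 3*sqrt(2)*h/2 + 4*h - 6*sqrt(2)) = h^3 - 5*h^2 - 19*h + 3*sqrt(2)*h/2 + 6*sqrt(2) + 18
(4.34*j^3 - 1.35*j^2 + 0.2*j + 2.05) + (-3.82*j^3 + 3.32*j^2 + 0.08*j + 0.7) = 0.52*j^3 + 1.97*j^2 + 0.28*j + 2.75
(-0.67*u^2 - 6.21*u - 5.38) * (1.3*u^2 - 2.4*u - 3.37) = -0.871*u^4 - 6.465*u^3 + 10.1679*u^2 + 33.8397*u + 18.1306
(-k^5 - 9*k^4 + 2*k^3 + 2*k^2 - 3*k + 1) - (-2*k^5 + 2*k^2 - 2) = k^5 - 9*k^4 + 2*k^3 - 3*k + 3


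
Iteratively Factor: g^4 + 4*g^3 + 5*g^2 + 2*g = (g + 1)*(g^3 + 3*g^2 + 2*g) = (g + 1)*(g + 2)*(g^2 + g) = g*(g + 1)*(g + 2)*(g + 1)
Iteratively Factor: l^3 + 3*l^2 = (l)*(l^2 + 3*l) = l^2*(l + 3)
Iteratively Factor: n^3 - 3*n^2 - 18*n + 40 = (n - 2)*(n^2 - n - 20) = (n - 2)*(n + 4)*(n - 5)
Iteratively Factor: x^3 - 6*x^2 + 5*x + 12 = (x - 3)*(x^2 - 3*x - 4) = (x - 3)*(x + 1)*(x - 4)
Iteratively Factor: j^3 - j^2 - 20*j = (j - 5)*(j^2 + 4*j) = (j - 5)*(j + 4)*(j)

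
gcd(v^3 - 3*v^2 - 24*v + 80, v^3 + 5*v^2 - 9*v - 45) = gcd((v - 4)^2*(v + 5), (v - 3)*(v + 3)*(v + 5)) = v + 5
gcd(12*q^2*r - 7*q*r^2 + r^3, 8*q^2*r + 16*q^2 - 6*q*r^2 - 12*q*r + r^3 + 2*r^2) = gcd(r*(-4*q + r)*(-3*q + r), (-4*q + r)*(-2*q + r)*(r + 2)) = 4*q - r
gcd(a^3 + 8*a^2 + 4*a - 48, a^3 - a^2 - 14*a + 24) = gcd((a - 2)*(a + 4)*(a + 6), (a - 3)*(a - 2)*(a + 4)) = a^2 + 2*a - 8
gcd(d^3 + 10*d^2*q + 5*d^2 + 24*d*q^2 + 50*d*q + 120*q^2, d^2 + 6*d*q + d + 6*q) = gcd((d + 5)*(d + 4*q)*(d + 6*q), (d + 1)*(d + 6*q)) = d + 6*q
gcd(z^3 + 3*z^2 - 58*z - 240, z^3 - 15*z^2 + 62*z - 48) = z - 8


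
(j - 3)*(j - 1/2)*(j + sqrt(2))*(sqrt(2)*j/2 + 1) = sqrt(2)*j^4/2 - 7*sqrt(2)*j^3/4 + 2*j^3 - 7*j^2 + 7*sqrt(2)*j^2/4 - 7*sqrt(2)*j/2 + 3*j + 3*sqrt(2)/2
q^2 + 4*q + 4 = (q + 2)^2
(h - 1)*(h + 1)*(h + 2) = h^3 + 2*h^2 - h - 2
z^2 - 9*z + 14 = (z - 7)*(z - 2)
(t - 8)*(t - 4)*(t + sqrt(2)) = t^3 - 12*t^2 + sqrt(2)*t^2 - 12*sqrt(2)*t + 32*t + 32*sqrt(2)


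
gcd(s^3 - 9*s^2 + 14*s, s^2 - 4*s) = s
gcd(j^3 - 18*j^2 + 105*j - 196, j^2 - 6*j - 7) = j - 7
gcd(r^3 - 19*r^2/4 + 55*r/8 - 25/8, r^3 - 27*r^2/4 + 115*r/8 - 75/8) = r^2 - 15*r/4 + 25/8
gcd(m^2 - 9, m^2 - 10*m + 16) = 1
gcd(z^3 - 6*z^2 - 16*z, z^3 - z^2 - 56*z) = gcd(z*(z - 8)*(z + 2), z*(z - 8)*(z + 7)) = z^2 - 8*z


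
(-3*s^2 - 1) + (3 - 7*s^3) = -7*s^3 - 3*s^2 + 2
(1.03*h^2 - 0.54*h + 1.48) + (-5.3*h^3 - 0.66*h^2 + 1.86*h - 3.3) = -5.3*h^3 + 0.37*h^2 + 1.32*h - 1.82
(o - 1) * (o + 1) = o^2 - 1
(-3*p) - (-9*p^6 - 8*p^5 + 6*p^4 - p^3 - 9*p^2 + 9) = 9*p^6 + 8*p^5 - 6*p^4 + p^3 + 9*p^2 - 3*p - 9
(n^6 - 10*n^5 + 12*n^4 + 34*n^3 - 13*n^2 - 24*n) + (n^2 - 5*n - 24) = n^6 - 10*n^5 + 12*n^4 + 34*n^3 - 12*n^2 - 29*n - 24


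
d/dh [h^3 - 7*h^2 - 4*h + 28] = 3*h^2 - 14*h - 4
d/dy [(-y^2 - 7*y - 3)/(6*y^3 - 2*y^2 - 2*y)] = 3*(y^4 + 14*y^3 + 7*y^2 - 2*y - 1)/(2*y^2*(9*y^4 - 6*y^3 - 5*y^2 + 2*y + 1))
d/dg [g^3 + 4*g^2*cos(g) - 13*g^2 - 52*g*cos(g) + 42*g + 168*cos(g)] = -4*g^2*sin(g) + 3*g^2 + 52*g*sin(g) + 8*g*cos(g) - 26*g - 168*sin(g) - 52*cos(g) + 42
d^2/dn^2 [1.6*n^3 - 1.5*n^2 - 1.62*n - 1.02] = 9.6*n - 3.0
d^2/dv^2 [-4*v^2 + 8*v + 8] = -8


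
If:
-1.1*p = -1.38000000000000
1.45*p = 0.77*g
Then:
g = 2.36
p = 1.25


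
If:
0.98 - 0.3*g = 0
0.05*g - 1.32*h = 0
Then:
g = 3.27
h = 0.12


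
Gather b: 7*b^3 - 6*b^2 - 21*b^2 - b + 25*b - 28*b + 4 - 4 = 7*b^3 - 27*b^2 - 4*b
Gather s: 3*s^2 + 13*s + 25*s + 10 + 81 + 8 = 3*s^2 + 38*s + 99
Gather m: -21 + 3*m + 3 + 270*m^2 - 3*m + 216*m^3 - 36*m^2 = 216*m^3 + 234*m^2 - 18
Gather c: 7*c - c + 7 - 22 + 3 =6*c - 12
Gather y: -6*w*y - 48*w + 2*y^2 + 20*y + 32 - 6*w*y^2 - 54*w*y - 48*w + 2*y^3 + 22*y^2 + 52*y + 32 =-96*w + 2*y^3 + y^2*(24 - 6*w) + y*(72 - 60*w) + 64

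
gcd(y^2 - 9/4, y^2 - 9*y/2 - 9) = y + 3/2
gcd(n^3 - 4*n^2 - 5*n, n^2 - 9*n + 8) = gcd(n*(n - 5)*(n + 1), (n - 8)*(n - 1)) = 1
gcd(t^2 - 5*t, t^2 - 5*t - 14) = 1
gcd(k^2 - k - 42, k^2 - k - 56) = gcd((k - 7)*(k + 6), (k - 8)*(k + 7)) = 1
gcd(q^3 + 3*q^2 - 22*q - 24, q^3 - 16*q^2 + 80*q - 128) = q - 4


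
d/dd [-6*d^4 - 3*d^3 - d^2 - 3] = d*(-24*d^2 - 9*d - 2)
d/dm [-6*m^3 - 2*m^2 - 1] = 2*m*(-9*m - 2)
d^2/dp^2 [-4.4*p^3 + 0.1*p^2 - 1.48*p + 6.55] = 0.2 - 26.4*p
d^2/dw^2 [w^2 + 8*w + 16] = 2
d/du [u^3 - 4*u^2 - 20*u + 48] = 3*u^2 - 8*u - 20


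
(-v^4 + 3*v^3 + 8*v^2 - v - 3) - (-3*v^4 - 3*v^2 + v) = 2*v^4 + 3*v^3 + 11*v^2 - 2*v - 3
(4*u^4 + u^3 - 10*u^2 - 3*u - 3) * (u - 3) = 4*u^5 - 11*u^4 - 13*u^3 + 27*u^2 + 6*u + 9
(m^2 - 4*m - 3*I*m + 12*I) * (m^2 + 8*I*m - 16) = m^4 - 4*m^3 + 5*I*m^3 + 8*m^2 - 20*I*m^2 - 32*m + 48*I*m - 192*I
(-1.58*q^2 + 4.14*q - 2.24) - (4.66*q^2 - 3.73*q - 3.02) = -6.24*q^2 + 7.87*q + 0.78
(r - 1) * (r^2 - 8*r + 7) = r^3 - 9*r^2 + 15*r - 7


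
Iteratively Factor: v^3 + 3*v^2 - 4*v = (v - 1)*(v^2 + 4*v) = v*(v - 1)*(v + 4)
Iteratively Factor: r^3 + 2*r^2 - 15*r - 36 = (r - 4)*(r^2 + 6*r + 9) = (r - 4)*(r + 3)*(r + 3)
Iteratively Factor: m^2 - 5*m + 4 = (m - 1)*(m - 4)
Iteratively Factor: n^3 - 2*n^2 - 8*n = (n)*(n^2 - 2*n - 8) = n*(n + 2)*(n - 4)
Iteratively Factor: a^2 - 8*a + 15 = (a - 3)*(a - 5)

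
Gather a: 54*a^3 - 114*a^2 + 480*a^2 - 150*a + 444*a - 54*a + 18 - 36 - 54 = 54*a^3 + 366*a^2 + 240*a - 72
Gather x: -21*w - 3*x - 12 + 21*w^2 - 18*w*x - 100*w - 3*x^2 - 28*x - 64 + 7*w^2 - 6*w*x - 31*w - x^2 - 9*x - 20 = 28*w^2 - 152*w - 4*x^2 + x*(-24*w - 40) - 96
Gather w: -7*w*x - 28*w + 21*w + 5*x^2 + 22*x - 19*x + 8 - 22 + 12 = w*(-7*x - 7) + 5*x^2 + 3*x - 2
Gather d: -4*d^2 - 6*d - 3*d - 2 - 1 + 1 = -4*d^2 - 9*d - 2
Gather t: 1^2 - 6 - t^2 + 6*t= -t^2 + 6*t - 5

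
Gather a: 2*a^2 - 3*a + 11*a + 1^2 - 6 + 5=2*a^2 + 8*a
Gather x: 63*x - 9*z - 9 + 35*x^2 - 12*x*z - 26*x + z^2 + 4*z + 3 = 35*x^2 + x*(37 - 12*z) + z^2 - 5*z - 6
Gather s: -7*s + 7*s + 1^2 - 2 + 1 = 0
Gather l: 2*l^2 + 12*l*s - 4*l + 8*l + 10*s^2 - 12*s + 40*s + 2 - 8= 2*l^2 + l*(12*s + 4) + 10*s^2 + 28*s - 6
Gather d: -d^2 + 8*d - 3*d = -d^2 + 5*d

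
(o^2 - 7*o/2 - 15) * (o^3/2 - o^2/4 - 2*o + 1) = o^5/2 - 2*o^4 - 69*o^3/8 + 47*o^2/4 + 53*o/2 - 15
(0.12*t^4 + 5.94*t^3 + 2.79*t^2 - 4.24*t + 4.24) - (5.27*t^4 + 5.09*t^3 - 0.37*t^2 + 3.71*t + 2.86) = -5.15*t^4 + 0.850000000000001*t^3 + 3.16*t^2 - 7.95*t + 1.38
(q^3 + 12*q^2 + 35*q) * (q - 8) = q^4 + 4*q^3 - 61*q^2 - 280*q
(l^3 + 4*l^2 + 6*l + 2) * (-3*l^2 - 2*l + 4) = -3*l^5 - 14*l^4 - 22*l^3 - 2*l^2 + 20*l + 8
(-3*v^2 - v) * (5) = -15*v^2 - 5*v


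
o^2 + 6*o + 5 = (o + 1)*(o + 5)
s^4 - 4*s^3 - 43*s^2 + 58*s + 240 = (s - 8)*(s - 3)*(s + 2)*(s + 5)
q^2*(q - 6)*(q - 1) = q^4 - 7*q^3 + 6*q^2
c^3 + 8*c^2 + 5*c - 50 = (c - 2)*(c + 5)^2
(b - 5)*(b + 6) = b^2 + b - 30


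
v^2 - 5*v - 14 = (v - 7)*(v + 2)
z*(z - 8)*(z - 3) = z^3 - 11*z^2 + 24*z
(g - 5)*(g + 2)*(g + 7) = g^3 + 4*g^2 - 31*g - 70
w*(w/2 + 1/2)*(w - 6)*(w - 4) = w^4/2 - 9*w^3/2 + 7*w^2 + 12*w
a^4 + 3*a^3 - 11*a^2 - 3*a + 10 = (a - 2)*(a - 1)*(a + 1)*(a + 5)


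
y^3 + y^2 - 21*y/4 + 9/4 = (y - 3/2)*(y - 1/2)*(y + 3)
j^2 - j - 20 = (j - 5)*(j + 4)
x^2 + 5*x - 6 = (x - 1)*(x + 6)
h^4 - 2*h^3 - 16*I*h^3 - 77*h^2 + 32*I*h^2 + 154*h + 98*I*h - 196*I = (h - 2)*(h - 7*I)^2*(h - 2*I)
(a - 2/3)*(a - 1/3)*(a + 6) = a^3 + 5*a^2 - 52*a/9 + 4/3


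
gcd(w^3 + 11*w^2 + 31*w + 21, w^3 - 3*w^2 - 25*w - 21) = w^2 + 4*w + 3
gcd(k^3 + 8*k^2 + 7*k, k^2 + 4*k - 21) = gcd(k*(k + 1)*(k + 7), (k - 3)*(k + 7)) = k + 7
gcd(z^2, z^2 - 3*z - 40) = 1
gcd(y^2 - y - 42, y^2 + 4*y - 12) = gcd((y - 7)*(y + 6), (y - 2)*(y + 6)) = y + 6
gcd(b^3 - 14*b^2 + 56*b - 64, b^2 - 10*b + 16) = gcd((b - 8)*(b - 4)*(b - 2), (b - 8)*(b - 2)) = b^2 - 10*b + 16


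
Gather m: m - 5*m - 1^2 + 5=4 - 4*m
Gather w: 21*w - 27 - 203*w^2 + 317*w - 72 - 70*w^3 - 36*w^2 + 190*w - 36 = -70*w^3 - 239*w^2 + 528*w - 135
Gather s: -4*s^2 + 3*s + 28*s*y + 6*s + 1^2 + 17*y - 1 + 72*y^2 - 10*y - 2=-4*s^2 + s*(28*y + 9) + 72*y^2 + 7*y - 2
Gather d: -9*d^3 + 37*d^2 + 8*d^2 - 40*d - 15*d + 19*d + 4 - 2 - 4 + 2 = -9*d^3 + 45*d^2 - 36*d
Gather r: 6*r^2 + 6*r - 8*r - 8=6*r^2 - 2*r - 8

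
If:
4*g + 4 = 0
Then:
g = -1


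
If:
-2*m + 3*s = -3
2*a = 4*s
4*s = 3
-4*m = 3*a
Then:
No Solution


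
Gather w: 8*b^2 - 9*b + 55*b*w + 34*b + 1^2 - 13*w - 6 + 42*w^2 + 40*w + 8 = 8*b^2 + 25*b + 42*w^2 + w*(55*b + 27) + 3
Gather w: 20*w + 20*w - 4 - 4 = 40*w - 8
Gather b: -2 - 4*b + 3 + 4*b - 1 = 0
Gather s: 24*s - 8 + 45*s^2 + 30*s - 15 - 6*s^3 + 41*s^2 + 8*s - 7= -6*s^3 + 86*s^2 + 62*s - 30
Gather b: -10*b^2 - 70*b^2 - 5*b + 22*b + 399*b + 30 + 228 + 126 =-80*b^2 + 416*b + 384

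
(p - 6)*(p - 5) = p^2 - 11*p + 30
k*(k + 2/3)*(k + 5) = k^3 + 17*k^2/3 + 10*k/3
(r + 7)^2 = r^2 + 14*r + 49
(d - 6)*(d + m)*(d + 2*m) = d^3 + 3*d^2*m - 6*d^2 + 2*d*m^2 - 18*d*m - 12*m^2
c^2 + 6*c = c*(c + 6)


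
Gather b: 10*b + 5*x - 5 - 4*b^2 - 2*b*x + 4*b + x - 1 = -4*b^2 + b*(14 - 2*x) + 6*x - 6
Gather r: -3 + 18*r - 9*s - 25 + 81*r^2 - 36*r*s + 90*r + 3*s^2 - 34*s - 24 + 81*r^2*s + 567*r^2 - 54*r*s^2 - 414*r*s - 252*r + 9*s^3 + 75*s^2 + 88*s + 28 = r^2*(81*s + 648) + r*(-54*s^2 - 450*s - 144) + 9*s^3 + 78*s^2 + 45*s - 24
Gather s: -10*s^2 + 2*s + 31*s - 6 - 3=-10*s^2 + 33*s - 9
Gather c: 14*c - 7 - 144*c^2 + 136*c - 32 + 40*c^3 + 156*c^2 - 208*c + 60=40*c^3 + 12*c^2 - 58*c + 21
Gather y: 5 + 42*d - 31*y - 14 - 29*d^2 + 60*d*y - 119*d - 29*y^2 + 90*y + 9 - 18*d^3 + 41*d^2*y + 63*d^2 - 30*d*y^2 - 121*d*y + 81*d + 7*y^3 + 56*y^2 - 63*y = -18*d^3 + 34*d^2 + 4*d + 7*y^3 + y^2*(27 - 30*d) + y*(41*d^2 - 61*d - 4)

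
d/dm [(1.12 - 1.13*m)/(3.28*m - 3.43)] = (0.663543999999999*m - 0.693888999999999)/(3.28*m - 3.43)^3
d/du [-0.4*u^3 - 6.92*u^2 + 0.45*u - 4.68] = -1.2*u^2 - 13.84*u + 0.45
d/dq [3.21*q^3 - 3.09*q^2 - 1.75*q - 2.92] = 9.63*q^2 - 6.18*q - 1.75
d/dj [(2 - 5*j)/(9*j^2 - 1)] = (45*j^2 - 36*j + 5)/(81*j^4 - 18*j^2 + 1)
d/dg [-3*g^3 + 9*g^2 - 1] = 9*g*(2 - g)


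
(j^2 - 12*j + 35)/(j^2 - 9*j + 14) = (j - 5)/(j - 2)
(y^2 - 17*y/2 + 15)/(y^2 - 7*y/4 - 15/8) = 4*(y - 6)/(4*y + 3)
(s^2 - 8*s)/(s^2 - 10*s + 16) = s/(s - 2)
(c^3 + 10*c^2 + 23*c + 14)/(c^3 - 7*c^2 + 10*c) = (c^3 + 10*c^2 + 23*c + 14)/(c*(c^2 - 7*c + 10))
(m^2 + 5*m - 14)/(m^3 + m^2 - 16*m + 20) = (m + 7)/(m^2 + 3*m - 10)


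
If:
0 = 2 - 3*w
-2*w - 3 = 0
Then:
No Solution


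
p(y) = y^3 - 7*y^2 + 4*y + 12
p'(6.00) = 28.00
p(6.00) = 0.00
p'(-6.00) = 196.00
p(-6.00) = -480.00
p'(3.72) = -6.56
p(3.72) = -18.51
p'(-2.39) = 54.60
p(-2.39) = -51.20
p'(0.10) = 2.63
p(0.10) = 12.33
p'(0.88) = -6.00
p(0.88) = 10.78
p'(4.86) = 6.82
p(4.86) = -19.11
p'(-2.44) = 56.02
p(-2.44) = -53.96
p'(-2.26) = 50.96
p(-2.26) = -44.34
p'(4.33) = -0.37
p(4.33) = -20.74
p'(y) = 3*y^2 - 14*y + 4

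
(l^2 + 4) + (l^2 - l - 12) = 2*l^2 - l - 8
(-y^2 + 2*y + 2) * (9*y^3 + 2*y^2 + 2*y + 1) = -9*y^5 + 16*y^4 + 20*y^3 + 7*y^2 + 6*y + 2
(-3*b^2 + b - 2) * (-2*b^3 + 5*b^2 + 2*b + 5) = 6*b^5 - 17*b^4 + 3*b^3 - 23*b^2 + b - 10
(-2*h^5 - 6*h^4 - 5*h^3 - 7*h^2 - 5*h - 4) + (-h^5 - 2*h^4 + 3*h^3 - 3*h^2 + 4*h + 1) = -3*h^5 - 8*h^4 - 2*h^3 - 10*h^2 - h - 3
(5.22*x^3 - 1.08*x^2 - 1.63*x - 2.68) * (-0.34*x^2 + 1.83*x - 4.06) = -1.7748*x^5 + 9.9198*x^4 - 22.6154*x^3 + 2.3131*x^2 + 1.7134*x + 10.8808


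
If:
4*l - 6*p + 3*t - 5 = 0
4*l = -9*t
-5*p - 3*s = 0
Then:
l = -9*t/4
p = -t - 5/6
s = 5*t/3 + 25/18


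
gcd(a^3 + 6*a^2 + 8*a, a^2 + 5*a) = a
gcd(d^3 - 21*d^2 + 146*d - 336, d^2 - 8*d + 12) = d - 6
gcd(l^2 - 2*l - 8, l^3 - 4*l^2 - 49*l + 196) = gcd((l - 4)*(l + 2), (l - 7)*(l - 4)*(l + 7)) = l - 4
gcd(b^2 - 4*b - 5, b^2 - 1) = b + 1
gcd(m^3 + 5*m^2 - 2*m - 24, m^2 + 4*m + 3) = m + 3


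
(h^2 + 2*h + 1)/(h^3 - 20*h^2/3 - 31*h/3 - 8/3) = 3*(h + 1)/(3*h^2 - 23*h - 8)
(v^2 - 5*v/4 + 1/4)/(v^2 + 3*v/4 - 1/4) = (v - 1)/(v + 1)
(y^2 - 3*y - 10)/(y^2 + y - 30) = (y + 2)/(y + 6)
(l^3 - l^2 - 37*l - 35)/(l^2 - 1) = (l^2 - 2*l - 35)/(l - 1)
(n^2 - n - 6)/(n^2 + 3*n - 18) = (n + 2)/(n + 6)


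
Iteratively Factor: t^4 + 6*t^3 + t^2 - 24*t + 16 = (t - 1)*(t^3 + 7*t^2 + 8*t - 16) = (t - 1)*(t + 4)*(t^2 + 3*t - 4) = (t - 1)^2*(t + 4)*(t + 4)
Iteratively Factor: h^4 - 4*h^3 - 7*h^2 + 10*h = (h)*(h^3 - 4*h^2 - 7*h + 10) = h*(h + 2)*(h^2 - 6*h + 5) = h*(h - 5)*(h + 2)*(h - 1)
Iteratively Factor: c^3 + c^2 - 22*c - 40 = (c + 2)*(c^2 - c - 20) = (c + 2)*(c + 4)*(c - 5)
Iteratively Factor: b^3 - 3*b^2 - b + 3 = (b - 3)*(b^2 - 1) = (b - 3)*(b - 1)*(b + 1)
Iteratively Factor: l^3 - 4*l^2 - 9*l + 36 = (l + 3)*(l^2 - 7*l + 12) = (l - 4)*(l + 3)*(l - 3)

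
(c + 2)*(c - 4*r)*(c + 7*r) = c^3 + 3*c^2*r + 2*c^2 - 28*c*r^2 + 6*c*r - 56*r^2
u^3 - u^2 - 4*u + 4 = (u - 2)*(u - 1)*(u + 2)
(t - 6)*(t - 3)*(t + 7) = t^3 - 2*t^2 - 45*t + 126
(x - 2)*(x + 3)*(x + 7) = x^3 + 8*x^2 + x - 42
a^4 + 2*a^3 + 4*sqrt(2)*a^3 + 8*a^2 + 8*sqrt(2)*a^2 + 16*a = a*(a + 2)*(a + 2*sqrt(2))^2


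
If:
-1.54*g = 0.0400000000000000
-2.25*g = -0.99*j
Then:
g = -0.03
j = -0.06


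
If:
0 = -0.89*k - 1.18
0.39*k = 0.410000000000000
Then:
No Solution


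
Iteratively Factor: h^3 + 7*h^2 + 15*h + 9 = (h + 3)*(h^2 + 4*h + 3) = (h + 1)*(h + 3)*(h + 3)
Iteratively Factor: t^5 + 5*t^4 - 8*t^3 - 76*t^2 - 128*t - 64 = (t - 4)*(t^4 + 9*t^3 + 28*t^2 + 36*t + 16) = (t - 4)*(t + 2)*(t^3 + 7*t^2 + 14*t + 8) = (t - 4)*(t + 2)^2*(t^2 + 5*t + 4) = (t - 4)*(t + 1)*(t + 2)^2*(t + 4)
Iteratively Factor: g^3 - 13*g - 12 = (g + 1)*(g^2 - g - 12) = (g - 4)*(g + 1)*(g + 3)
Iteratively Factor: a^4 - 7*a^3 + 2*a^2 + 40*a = (a - 4)*(a^3 - 3*a^2 - 10*a) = a*(a - 4)*(a^2 - 3*a - 10) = a*(a - 4)*(a + 2)*(a - 5)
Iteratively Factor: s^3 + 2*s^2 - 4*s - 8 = (s + 2)*(s^2 - 4) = (s + 2)^2*(s - 2)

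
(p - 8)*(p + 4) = p^2 - 4*p - 32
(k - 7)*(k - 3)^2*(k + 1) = k^4 - 12*k^3 + 38*k^2 - 12*k - 63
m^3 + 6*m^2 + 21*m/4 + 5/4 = (m + 1/2)^2*(m + 5)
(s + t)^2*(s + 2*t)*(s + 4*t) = s^4 + 8*s^3*t + 21*s^2*t^2 + 22*s*t^3 + 8*t^4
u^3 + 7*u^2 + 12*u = u*(u + 3)*(u + 4)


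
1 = 1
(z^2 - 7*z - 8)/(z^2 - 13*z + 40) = (z + 1)/(z - 5)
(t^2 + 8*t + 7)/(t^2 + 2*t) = (t^2 + 8*t + 7)/(t*(t + 2))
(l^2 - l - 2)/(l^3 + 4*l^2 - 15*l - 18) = (l - 2)/(l^2 + 3*l - 18)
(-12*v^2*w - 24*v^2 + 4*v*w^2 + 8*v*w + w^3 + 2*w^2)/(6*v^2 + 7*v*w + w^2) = (-2*v*w - 4*v + w^2 + 2*w)/(v + w)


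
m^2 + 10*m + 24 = (m + 4)*(m + 6)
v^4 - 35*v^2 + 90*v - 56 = (v - 4)*(v - 2)*(v - 1)*(v + 7)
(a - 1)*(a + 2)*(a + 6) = a^3 + 7*a^2 + 4*a - 12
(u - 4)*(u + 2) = u^2 - 2*u - 8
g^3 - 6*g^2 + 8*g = g*(g - 4)*(g - 2)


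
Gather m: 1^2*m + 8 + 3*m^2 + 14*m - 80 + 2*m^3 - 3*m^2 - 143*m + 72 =2*m^3 - 128*m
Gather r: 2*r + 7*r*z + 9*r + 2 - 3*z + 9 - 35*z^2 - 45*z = r*(7*z + 11) - 35*z^2 - 48*z + 11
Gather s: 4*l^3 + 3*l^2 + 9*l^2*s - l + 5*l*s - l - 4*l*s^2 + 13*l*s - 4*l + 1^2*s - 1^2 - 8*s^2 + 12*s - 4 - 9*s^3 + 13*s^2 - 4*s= 4*l^3 + 3*l^2 - 6*l - 9*s^3 + s^2*(5 - 4*l) + s*(9*l^2 + 18*l + 9) - 5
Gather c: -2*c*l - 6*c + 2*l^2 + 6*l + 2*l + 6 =c*(-2*l - 6) + 2*l^2 + 8*l + 6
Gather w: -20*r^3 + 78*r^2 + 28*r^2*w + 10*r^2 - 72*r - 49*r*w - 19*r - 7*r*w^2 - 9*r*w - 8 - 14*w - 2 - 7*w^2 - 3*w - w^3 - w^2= -20*r^3 + 88*r^2 - 91*r - w^3 + w^2*(-7*r - 8) + w*(28*r^2 - 58*r - 17) - 10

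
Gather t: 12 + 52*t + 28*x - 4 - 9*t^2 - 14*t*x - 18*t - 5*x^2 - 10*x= -9*t^2 + t*(34 - 14*x) - 5*x^2 + 18*x + 8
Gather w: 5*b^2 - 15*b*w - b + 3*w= 5*b^2 - b + w*(3 - 15*b)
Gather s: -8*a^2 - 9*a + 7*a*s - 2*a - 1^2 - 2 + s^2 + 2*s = -8*a^2 - 11*a + s^2 + s*(7*a + 2) - 3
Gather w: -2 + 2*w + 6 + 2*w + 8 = 4*w + 12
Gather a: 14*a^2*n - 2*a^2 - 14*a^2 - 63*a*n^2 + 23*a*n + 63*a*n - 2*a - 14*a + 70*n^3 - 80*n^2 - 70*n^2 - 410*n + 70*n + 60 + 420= a^2*(14*n - 16) + a*(-63*n^2 + 86*n - 16) + 70*n^3 - 150*n^2 - 340*n + 480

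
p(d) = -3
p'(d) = 0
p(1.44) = -3.00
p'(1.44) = 0.00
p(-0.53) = -3.00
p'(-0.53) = 0.00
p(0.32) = -3.00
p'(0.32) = 0.00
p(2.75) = -3.00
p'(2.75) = 0.00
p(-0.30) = -3.00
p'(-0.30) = 0.00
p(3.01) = -3.00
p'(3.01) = 0.00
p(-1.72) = -3.00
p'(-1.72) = 0.00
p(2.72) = -3.00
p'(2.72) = 0.00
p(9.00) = -3.00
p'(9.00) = 0.00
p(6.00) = -3.00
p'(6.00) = 0.00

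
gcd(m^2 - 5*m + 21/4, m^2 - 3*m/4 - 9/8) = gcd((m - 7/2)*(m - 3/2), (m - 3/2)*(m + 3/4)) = m - 3/2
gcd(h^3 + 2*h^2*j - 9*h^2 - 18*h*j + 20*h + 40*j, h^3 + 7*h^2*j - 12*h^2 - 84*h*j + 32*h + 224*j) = h - 4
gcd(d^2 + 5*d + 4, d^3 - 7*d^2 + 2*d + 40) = 1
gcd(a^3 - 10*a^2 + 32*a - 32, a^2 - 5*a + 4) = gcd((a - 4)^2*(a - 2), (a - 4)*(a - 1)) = a - 4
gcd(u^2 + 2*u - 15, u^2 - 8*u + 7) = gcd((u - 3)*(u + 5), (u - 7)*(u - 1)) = 1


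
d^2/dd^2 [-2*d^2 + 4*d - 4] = -4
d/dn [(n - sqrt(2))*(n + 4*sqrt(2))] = 2*n + 3*sqrt(2)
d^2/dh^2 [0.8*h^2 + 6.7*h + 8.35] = 1.60000000000000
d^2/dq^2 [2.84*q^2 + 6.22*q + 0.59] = 5.68000000000000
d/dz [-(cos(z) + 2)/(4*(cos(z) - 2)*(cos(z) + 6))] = (sin(z)^2 - 4*cos(z) - 21)*sin(z)/(4*(cos(z) - 2)^2*(cos(z) + 6)^2)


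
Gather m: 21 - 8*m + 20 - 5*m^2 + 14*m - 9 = -5*m^2 + 6*m + 32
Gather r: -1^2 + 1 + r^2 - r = r^2 - r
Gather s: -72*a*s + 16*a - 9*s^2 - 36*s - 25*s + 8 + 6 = 16*a - 9*s^2 + s*(-72*a - 61) + 14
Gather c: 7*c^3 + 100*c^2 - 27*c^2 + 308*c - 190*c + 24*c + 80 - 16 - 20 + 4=7*c^3 + 73*c^2 + 142*c + 48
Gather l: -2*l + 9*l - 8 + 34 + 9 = 7*l + 35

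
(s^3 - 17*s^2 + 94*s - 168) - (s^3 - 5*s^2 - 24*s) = -12*s^2 + 118*s - 168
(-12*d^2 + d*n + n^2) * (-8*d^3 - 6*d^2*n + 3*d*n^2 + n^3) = 96*d^5 + 64*d^4*n - 50*d^3*n^2 - 15*d^2*n^3 + 4*d*n^4 + n^5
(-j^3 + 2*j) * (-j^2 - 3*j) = j^5 + 3*j^4 - 2*j^3 - 6*j^2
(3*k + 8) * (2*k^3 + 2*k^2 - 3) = 6*k^4 + 22*k^3 + 16*k^2 - 9*k - 24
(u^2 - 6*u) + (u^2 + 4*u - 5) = 2*u^2 - 2*u - 5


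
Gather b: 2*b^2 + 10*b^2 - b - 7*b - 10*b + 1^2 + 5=12*b^2 - 18*b + 6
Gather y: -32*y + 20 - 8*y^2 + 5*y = -8*y^2 - 27*y + 20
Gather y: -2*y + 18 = 18 - 2*y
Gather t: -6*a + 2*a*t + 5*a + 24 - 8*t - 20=-a + t*(2*a - 8) + 4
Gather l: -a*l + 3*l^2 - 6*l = 3*l^2 + l*(-a - 6)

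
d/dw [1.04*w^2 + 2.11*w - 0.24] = 2.08*w + 2.11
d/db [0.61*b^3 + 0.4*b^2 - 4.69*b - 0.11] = 1.83*b^2 + 0.8*b - 4.69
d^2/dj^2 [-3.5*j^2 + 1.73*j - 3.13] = -7.00000000000000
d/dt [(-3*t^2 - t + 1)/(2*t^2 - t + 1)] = 5*t*(t - 2)/(4*t^4 - 4*t^3 + 5*t^2 - 2*t + 1)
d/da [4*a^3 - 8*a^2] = 4*a*(3*a - 4)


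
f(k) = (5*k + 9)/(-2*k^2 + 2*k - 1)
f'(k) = (4*k - 2)*(5*k + 9)/(-2*k^2 + 2*k - 1)^2 + 5/(-2*k^2 + 2*k - 1) = (10*k^2 + 36*k - 23)/(4*k^4 - 8*k^3 + 8*k^2 - 4*k + 1)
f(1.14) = -11.14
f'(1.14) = 17.83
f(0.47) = -22.62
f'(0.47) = -15.37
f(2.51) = -2.51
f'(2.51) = 1.77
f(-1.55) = -0.14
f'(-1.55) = -0.69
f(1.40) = -7.55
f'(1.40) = 10.46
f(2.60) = -2.36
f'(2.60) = 1.59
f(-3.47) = 0.26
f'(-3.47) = -0.03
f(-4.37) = 0.27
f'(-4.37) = 0.00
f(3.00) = -1.85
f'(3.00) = 1.04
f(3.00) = -1.85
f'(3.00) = 1.04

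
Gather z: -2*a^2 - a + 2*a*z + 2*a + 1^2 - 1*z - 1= -2*a^2 + a + z*(2*a - 1)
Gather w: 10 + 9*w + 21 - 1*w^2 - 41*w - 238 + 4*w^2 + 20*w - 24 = 3*w^2 - 12*w - 231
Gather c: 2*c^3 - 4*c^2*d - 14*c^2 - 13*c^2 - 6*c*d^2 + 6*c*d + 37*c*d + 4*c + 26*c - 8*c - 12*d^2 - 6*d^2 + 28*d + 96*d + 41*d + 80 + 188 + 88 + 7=2*c^3 + c^2*(-4*d - 27) + c*(-6*d^2 + 43*d + 22) - 18*d^2 + 165*d + 363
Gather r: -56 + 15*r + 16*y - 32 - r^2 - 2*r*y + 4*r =-r^2 + r*(19 - 2*y) + 16*y - 88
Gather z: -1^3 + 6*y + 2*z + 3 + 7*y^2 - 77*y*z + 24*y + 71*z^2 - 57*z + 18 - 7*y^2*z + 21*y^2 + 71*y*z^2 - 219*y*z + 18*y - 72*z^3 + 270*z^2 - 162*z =28*y^2 + 48*y - 72*z^3 + z^2*(71*y + 341) + z*(-7*y^2 - 296*y - 217) + 20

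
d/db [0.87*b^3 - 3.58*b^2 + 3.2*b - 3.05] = 2.61*b^2 - 7.16*b + 3.2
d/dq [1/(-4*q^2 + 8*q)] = (q - 1)/(2*q^2*(q - 2)^2)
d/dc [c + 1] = 1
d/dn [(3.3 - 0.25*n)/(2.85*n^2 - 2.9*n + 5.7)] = (0.7125*n^2 - 18.81*n + 8.145)/(8.1225*n^4 - 16.53*n^3 + 40.9*n^2 - 33.06*n + 32.49)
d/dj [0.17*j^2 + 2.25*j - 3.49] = 0.34*j + 2.25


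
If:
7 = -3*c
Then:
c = -7/3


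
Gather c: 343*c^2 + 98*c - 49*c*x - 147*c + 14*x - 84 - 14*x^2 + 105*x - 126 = 343*c^2 + c*(-49*x - 49) - 14*x^2 + 119*x - 210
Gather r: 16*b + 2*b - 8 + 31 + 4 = 18*b + 27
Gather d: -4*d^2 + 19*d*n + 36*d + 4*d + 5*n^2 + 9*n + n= -4*d^2 + d*(19*n + 40) + 5*n^2 + 10*n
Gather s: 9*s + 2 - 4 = 9*s - 2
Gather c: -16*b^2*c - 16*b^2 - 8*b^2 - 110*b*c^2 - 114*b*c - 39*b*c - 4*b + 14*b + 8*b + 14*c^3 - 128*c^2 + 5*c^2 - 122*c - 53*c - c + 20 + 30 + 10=-24*b^2 + 18*b + 14*c^3 + c^2*(-110*b - 123) + c*(-16*b^2 - 153*b - 176) + 60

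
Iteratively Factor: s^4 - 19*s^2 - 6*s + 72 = (s - 4)*(s^3 + 4*s^2 - 3*s - 18) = (s - 4)*(s + 3)*(s^2 + s - 6) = (s - 4)*(s - 2)*(s + 3)*(s + 3)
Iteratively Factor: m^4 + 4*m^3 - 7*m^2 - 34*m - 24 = (m + 2)*(m^3 + 2*m^2 - 11*m - 12) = (m + 1)*(m + 2)*(m^2 + m - 12) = (m - 3)*(m + 1)*(m + 2)*(m + 4)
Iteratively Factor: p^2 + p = (p)*(p + 1)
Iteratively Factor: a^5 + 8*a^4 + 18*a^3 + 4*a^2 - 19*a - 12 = (a + 1)*(a^4 + 7*a^3 + 11*a^2 - 7*a - 12) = (a + 1)*(a + 4)*(a^3 + 3*a^2 - a - 3) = (a - 1)*(a + 1)*(a + 4)*(a^2 + 4*a + 3) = (a - 1)*(a + 1)^2*(a + 4)*(a + 3)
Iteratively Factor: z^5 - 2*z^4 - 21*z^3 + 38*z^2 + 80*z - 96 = (z - 4)*(z^4 + 2*z^3 - 13*z^2 - 14*z + 24) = (z - 4)*(z - 1)*(z^3 + 3*z^2 - 10*z - 24) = (z - 4)*(z - 1)*(z + 2)*(z^2 + z - 12) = (z - 4)*(z - 3)*(z - 1)*(z + 2)*(z + 4)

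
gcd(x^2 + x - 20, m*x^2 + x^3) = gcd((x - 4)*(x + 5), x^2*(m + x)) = 1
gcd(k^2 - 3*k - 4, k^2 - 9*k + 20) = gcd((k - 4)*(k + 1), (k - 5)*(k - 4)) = k - 4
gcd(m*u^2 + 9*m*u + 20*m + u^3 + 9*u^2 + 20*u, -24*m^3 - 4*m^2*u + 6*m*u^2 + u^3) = 1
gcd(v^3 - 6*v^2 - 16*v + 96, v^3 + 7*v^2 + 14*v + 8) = v + 4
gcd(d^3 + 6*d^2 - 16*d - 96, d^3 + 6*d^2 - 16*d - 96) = d^3 + 6*d^2 - 16*d - 96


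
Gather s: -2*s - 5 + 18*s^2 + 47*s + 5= 18*s^2 + 45*s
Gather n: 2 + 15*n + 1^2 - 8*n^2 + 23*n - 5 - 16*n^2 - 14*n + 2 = -24*n^2 + 24*n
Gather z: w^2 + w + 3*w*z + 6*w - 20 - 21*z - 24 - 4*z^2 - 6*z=w^2 + 7*w - 4*z^2 + z*(3*w - 27) - 44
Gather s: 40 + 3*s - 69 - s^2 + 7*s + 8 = -s^2 + 10*s - 21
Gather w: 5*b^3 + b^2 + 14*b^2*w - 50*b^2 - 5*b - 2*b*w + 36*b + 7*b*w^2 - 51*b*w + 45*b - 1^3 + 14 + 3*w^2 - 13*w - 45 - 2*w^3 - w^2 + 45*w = 5*b^3 - 49*b^2 + 76*b - 2*w^3 + w^2*(7*b + 2) + w*(14*b^2 - 53*b + 32) - 32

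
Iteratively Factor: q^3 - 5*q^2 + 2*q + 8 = (q - 4)*(q^2 - q - 2) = (q - 4)*(q - 2)*(q + 1)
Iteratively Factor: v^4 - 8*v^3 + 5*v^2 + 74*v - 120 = (v - 4)*(v^3 - 4*v^2 - 11*v + 30) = (v - 4)*(v - 2)*(v^2 - 2*v - 15) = (v - 5)*(v - 4)*(v - 2)*(v + 3)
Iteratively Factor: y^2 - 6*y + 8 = (y - 2)*(y - 4)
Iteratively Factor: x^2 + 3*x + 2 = (x + 2)*(x + 1)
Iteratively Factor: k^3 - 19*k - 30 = (k - 5)*(k^2 + 5*k + 6) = (k - 5)*(k + 3)*(k + 2)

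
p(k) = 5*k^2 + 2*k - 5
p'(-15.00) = -148.00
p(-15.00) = 1090.00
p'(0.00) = 2.00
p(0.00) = -5.00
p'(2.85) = 30.50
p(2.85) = 41.31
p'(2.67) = 28.70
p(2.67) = 35.98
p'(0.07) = 2.70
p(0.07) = -4.84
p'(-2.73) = -25.30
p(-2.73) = 26.80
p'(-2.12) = -19.20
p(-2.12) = 13.23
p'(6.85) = 70.50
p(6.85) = 243.31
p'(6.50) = 67.00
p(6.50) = 219.25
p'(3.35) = 35.50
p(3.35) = 57.81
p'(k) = 10*k + 2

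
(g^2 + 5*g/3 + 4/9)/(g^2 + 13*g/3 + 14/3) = (9*g^2 + 15*g + 4)/(3*(3*g^2 + 13*g + 14))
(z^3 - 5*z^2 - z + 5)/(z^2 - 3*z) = (z^3 - 5*z^2 - z + 5)/(z*(z - 3))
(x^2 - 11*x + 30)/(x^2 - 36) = (x - 5)/(x + 6)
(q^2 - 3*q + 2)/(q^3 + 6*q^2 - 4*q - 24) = (q - 1)/(q^2 + 8*q + 12)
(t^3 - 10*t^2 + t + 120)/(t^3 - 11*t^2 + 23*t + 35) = (t^2 - 5*t - 24)/(t^2 - 6*t - 7)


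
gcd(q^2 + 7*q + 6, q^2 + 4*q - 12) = q + 6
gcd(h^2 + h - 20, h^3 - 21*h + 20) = h^2 + h - 20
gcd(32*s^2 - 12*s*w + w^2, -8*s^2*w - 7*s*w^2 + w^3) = 8*s - w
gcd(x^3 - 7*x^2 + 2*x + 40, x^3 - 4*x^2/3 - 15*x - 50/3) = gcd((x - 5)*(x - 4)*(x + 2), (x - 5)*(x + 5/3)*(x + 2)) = x^2 - 3*x - 10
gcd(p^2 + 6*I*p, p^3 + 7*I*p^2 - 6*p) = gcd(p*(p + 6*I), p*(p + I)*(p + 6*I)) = p^2 + 6*I*p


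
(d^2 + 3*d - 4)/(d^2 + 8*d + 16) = (d - 1)/(d + 4)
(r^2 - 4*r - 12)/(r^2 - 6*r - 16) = (r - 6)/(r - 8)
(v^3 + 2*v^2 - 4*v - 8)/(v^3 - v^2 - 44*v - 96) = (-v^3 - 2*v^2 + 4*v + 8)/(-v^3 + v^2 + 44*v + 96)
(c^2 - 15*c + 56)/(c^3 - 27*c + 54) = (c^2 - 15*c + 56)/(c^3 - 27*c + 54)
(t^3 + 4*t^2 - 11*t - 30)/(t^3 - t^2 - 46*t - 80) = (t - 3)/(t - 8)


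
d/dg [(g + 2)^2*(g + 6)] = (g + 2)*(3*g + 14)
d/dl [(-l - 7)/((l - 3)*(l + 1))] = (l^2 + 14*l - 11)/(l^4 - 4*l^3 - 2*l^2 + 12*l + 9)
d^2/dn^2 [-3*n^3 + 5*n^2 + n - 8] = 10 - 18*n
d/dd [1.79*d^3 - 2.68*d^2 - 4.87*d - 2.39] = 5.37*d^2 - 5.36*d - 4.87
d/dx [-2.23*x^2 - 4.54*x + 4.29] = -4.46*x - 4.54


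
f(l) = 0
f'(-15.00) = 0.00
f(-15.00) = 0.00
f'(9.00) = 0.00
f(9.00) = 0.00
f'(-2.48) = 0.00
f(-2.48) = 0.00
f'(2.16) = 0.00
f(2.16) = 0.00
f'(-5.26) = 0.00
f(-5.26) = 0.00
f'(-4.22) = 0.00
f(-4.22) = 0.00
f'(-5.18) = 0.00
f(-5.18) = 0.00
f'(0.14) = 0.00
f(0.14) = 0.00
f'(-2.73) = 0.00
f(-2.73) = 0.00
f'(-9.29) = 0.00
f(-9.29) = 0.00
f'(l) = 0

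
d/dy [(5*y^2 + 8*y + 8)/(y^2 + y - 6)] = (-3*y^2 - 76*y - 56)/(y^4 + 2*y^3 - 11*y^2 - 12*y + 36)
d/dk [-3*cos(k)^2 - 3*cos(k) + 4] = 3*sin(k) + 3*sin(2*k)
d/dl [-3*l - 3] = -3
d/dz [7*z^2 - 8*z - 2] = 14*z - 8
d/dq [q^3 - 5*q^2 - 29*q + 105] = 3*q^2 - 10*q - 29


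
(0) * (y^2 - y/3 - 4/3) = 0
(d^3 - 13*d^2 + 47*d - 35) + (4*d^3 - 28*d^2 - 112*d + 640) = 5*d^3 - 41*d^2 - 65*d + 605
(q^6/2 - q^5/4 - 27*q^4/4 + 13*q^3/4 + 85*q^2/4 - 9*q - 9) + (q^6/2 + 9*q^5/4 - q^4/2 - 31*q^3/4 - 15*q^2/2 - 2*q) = q^6 + 2*q^5 - 29*q^4/4 - 9*q^3/2 + 55*q^2/4 - 11*q - 9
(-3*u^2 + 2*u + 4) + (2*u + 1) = -3*u^2 + 4*u + 5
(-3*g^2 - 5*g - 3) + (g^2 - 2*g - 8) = -2*g^2 - 7*g - 11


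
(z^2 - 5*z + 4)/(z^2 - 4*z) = (z - 1)/z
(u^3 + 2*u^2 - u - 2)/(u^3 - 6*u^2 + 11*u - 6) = (u^2 + 3*u + 2)/(u^2 - 5*u + 6)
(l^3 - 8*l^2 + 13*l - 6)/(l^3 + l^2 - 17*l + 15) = (l^2 - 7*l + 6)/(l^2 + 2*l - 15)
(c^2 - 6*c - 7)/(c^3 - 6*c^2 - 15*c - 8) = (c - 7)/(c^2 - 7*c - 8)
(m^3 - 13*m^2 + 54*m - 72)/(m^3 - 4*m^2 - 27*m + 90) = (m - 4)/(m + 5)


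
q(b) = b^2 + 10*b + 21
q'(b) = 2*b + 10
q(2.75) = 56.06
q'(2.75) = 15.50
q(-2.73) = 1.15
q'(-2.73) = 4.54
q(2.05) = 45.70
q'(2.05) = 14.10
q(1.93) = 44.02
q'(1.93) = 13.86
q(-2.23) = 3.67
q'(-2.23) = 5.54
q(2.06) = 45.84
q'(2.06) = 14.12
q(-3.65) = -2.18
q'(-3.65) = 2.70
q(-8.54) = 8.53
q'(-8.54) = -7.08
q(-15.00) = 96.00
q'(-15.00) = -20.00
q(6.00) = 117.00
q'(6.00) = 22.00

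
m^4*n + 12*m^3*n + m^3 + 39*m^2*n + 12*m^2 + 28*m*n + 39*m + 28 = (m + 1)*(m + 4)*(m + 7)*(m*n + 1)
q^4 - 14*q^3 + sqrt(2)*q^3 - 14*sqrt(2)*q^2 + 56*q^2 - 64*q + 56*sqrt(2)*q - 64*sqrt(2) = (q - 8)*(q - 4)*(q - 2)*(q + sqrt(2))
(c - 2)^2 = c^2 - 4*c + 4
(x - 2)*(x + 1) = x^2 - x - 2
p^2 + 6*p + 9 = (p + 3)^2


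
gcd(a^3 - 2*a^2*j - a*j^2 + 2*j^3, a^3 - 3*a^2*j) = 1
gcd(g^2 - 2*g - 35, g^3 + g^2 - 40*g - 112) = g - 7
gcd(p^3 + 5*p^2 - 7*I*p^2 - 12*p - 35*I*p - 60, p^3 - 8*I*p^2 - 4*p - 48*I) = p - 4*I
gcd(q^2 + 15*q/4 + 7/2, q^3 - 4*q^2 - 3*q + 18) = q + 2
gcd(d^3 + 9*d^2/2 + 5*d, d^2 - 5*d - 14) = d + 2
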